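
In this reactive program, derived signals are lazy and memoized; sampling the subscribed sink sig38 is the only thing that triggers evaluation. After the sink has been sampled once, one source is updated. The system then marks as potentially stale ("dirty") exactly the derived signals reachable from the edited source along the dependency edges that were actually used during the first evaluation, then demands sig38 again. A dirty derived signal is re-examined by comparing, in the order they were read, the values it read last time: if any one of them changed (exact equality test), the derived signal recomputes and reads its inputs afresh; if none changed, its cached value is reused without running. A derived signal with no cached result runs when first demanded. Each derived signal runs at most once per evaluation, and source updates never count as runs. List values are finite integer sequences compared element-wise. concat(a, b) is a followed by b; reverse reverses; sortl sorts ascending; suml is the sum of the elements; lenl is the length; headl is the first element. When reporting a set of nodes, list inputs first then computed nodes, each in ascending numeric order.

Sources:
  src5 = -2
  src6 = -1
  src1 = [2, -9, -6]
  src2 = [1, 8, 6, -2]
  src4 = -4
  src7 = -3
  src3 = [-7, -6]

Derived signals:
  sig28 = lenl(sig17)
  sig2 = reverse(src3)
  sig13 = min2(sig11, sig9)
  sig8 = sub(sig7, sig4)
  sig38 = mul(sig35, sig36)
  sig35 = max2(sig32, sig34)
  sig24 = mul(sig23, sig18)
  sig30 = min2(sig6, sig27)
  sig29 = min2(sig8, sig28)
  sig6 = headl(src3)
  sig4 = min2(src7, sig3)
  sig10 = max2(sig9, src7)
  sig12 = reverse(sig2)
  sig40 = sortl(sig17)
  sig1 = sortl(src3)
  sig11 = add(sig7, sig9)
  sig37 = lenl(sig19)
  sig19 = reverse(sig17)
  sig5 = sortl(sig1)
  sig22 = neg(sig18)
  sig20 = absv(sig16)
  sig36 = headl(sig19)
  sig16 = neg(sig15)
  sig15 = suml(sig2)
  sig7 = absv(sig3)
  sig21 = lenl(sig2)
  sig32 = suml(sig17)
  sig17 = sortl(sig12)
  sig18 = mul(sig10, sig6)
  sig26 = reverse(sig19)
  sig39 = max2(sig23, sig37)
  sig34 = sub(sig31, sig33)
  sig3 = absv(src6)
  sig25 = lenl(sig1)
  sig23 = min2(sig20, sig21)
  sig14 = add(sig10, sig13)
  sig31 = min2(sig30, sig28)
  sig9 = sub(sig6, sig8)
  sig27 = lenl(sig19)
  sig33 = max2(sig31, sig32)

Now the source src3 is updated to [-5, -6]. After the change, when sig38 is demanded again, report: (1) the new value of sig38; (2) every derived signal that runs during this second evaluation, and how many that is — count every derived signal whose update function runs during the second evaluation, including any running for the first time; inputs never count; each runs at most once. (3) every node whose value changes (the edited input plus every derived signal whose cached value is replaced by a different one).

Demanding sig38 again yields 0.
15 derived signals run: sig2, sig6, sig12, sig17, sig19, sig27, sig28, sig30, sig31, sig32, sig33, sig34, sig35, sig36, sig38.
The nodes whose values change: src3, sig2, sig6, sig12, sig17, sig19, sig30, sig31, sig32, sig33, sig36.

First demand of the output computes:
  sig2 = reverse([-7, -6]) = [-6, -7]
  sig6 = headl([-7, -6]) = -7
  sig12 = reverse([-6, -7]) = [-7, -6]
  sig17 = sortl([-7, -6]) = [-7, -6]
  sig19 = reverse([-7, -6]) = [-6, -7]
  sig27 = lenl([-6, -7]) = 2
  sig28 = lenl([-7, -6]) = 2
  sig30 = min2(-7, 2) = -7
  sig31 = min2(-7, 2) = -7
  sig32 = suml([-7, -6]) = -13
  sig33 = max2(-7, -13) = -7
  sig34 = sub(-7, -7) = 0
  sig35 = max2(-13, 0) = 0
  sig36 = headl([-6, -7]) = -6
  sig38 = mul(0, -6) = 0

After the edit, cleaning proceeds:
  sig2: a read changed (src3 [-7, -6]->[-5, -6]) — executes, giving [-6, -5].
  sig6: a read changed (src3 [-7, -6]->[-5, -6]) — executes, giving -5.
  sig12: a read changed (sig2 [-6, -7]->[-6, -5]) — executes, giving [-5, -6].
  sig17: a read changed (sig12 [-7, -6]->[-5, -6]) — executes, giving [-6, -5].
  sig19: a read changed (sig17 [-7, -6]->[-6, -5]) — executes, giving [-5, -6].
  sig27: a read changed (sig19 [-6, -7]->[-5, -6]) — executes, giving 2 — identical to its old value.
  sig28: a read changed (sig17 [-7, -6]->[-6, -5]) — executes, giving 2 — identical to its old value.
  sig30: a read changed (sig6 -7->-5) — executes, giving -5.
  sig31: a read changed (sig30 -7->-5) — executes, giving -5.
  sig32: a read changed (sig17 [-7, -6]->[-6, -5]) — executes, giving -11.
  sig33: a read changed (sig31 -7->-5; sig32 -13->-11) — executes, giving -5.
  sig34: a read changed (sig31 -7->-5; sig33 -7->-5) — executes, giving 0 — identical to its old value.
  sig35: a read changed (sig32 -13->-11) — executes, giving 0 — identical to its old value.
  sig36: a read changed (sig19 [-6, -7]->[-5, -6]) — executes, giving -5.
  sig38: a read changed (sig36 -6->-5) — executes, giving 0 — identical to its old value.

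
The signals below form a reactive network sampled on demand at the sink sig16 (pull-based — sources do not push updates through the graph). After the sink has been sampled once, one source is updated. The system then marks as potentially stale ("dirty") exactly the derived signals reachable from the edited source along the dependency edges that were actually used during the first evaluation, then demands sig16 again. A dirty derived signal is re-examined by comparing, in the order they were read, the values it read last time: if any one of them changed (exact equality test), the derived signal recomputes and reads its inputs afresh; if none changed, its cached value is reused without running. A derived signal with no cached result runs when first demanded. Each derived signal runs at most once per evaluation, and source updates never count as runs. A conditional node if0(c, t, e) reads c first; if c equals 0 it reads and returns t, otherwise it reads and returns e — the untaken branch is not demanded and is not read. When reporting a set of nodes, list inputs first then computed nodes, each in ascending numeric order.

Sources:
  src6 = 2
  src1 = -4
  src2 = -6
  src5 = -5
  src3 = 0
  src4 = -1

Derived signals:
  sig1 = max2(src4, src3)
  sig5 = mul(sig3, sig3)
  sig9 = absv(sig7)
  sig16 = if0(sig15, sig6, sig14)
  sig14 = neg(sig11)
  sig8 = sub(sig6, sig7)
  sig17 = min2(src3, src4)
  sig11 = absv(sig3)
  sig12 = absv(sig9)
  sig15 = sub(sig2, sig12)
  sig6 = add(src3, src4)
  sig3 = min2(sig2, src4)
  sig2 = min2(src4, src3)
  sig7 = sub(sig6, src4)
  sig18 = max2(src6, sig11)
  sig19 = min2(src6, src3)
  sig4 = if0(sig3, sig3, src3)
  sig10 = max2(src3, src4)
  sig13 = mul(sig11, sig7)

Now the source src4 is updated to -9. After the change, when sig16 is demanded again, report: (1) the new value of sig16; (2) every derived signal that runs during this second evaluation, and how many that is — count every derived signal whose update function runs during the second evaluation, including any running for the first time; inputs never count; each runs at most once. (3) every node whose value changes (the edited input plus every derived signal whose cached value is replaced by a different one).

sig16 now evaluates to -9.
Run set: sig2, sig3, sig6, sig7, sig11, sig14, sig15, sig16 (8 run).
Changed values: src4, sig2, sig3, sig6, sig11, sig14, sig15, sig16.
The important point: at sig9 every value read last time is unchanged, so the dirty flag clears without a run.

Initial pass — values computed on the first demand:
  sig2 = min2(-1, 0) = -1
  sig3 = min2(-1, -1) = -1
  sig6 = add(0, -1) = -1
  sig7 = sub(-1, -1) = 0
  sig9 = absv(0) = 0
  sig11 = absv(-1) = 1
  sig12 = absv(0) = 0
  sig14 = neg(1) = -1
  sig15 = sub(-1, 0) = -1
  sig16 = if0(sig15=-1 -> else branch sig14) = -1

Second demand — change propagation:
  sig2: re-runs because src4 -1->-9; new result -9.
  sig3: re-runs because sig2 -1->-9; src4 -1->-9; new result -9.
  sig6: re-runs because src4 -1->-9; new result -9.
  sig7: re-runs because sig6 -1->-9; src4 -1->-9; new result 0 (unchanged).
  sig9: re-examined; everything it read last time is the same (sig7 unchanged) — cache 0 kept, no run.
  sig11: re-runs because sig3 -1->-9; new result 9.
  sig12: re-examined; everything it read last time is the same (sig9 unchanged) — cache 0 kept, no run.
  sig14: re-runs because sig11 1->9; new result -9.
  sig15: re-runs because sig2 -1->-9; new result -9.
  sig16: re-runs because sig15 -1->-9; sig14 -1->-9; new result -9.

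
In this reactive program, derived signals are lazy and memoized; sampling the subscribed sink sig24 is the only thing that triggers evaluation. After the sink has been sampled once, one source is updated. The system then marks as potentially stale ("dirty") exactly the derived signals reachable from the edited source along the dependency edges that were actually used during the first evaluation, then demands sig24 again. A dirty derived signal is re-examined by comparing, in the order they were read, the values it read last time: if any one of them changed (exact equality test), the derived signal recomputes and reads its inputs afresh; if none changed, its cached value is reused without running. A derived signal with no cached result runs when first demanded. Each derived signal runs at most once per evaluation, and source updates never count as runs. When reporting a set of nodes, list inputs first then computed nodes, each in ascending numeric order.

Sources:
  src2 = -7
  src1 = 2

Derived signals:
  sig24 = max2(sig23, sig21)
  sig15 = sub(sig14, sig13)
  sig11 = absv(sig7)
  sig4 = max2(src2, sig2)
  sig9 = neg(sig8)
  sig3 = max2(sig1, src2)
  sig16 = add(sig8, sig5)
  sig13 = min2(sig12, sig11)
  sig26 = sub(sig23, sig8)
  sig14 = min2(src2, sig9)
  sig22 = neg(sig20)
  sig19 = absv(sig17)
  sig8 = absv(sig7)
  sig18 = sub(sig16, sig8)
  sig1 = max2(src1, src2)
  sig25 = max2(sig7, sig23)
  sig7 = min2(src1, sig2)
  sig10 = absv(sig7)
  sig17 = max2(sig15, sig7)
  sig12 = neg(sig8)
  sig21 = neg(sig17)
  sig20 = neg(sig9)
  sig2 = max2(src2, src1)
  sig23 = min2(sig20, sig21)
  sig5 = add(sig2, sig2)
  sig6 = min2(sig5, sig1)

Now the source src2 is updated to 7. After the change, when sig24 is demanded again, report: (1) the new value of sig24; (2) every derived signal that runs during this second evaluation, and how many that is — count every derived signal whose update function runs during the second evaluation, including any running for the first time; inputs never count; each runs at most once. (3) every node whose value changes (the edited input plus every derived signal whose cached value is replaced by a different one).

First demand of the output computes:
  sig2 = max2(-7, 2) = 2
  sig7 = min2(2, 2) = 2
  sig8 = absv(2) = 2
  sig9 = neg(2) = -2
  sig11 = absv(2) = 2
  sig12 = neg(2) = -2
  sig13 = min2(-2, 2) = -2
  sig14 = min2(-7, -2) = -7
  sig15 = sub(-7, -2) = -5
  sig17 = max2(-5, 2) = 2
  sig20 = neg(-2) = 2
  sig21 = neg(2) = -2
  sig23 = min2(2, -2) = -2
  sig24 = max2(-2, -2) = -2

After the edit, cleaning proceeds:
  sig2: a read changed (src2 -7->7) — executes, giving 7.
  sig7: a read changed (sig2 2->7) — executes, giving 2 — identical to its old value.
  sig8: dirty, but its reads are unchanged (sig7 unchanged); cached 2 stands.
  sig9: dirty, but its reads are unchanged (sig8 unchanged); cached -2 stands.
  sig11: dirty, but its reads are unchanged (sig7 unchanged); cached 2 stands.
  sig12: dirty, but its reads are unchanged (sig8 unchanged); cached -2 stands.
  sig13: dirty, but its reads are unchanged (sig12 unchanged, sig11 unchanged); cached -2 stands.
  sig14: a read changed (src2 -7->7) — executes, giving -2.
  sig15: a read changed (sig14 -7->-2) — executes, giving 0.
  sig17: a read changed (sig15 -5->0) — executes, giving 2 — identical to its old value.
  sig20: dirty, but its reads are unchanged (sig9 unchanged); cached 2 stands.
  sig21: dirty, but its reads are unchanged (sig17 unchanged); cached -2 stands.
  sig23: dirty, but its reads are unchanged (sig20 unchanged, sig21 unchanged); cached -2 stands.
  sig24: dirty, but its reads are unchanged (sig23 unchanged, sig21 unchanged); cached -2 stands.

Note where the cutoff bites: sig8 is checked, finds nothing changed, and keeps its cache.

Demanding sig24 again yields -2.
5 derived signals run: sig2, sig7, sig14, sig15, sig17.
The nodes whose values change: src2, sig2, sig14, sig15.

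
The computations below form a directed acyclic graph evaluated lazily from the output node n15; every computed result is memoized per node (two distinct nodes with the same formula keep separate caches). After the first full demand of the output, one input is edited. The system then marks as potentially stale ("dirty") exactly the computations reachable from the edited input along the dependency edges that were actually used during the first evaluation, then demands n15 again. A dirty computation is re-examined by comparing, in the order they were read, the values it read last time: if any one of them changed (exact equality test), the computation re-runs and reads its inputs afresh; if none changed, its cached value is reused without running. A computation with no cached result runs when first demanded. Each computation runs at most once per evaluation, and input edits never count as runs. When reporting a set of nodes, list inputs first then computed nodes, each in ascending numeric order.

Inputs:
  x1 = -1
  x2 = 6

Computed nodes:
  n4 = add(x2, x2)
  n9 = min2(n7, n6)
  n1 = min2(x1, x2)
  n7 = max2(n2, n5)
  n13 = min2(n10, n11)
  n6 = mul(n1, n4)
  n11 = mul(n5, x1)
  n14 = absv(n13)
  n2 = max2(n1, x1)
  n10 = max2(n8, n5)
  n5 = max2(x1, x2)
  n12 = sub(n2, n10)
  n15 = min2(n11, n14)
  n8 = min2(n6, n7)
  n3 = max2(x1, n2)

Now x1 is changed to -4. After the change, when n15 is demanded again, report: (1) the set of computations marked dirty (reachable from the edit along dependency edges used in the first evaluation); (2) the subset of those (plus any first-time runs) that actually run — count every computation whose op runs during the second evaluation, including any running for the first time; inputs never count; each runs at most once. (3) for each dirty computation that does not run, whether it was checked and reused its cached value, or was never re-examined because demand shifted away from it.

First demand of the output computes:
  n1 = min2(-1, 6) = -1
  n2 = max2(-1, -1) = -1
  n4 = add(6, 6) = 12
  n5 = max2(-1, 6) = 6
  n6 = mul(-1, 12) = -12
  n7 = max2(-1, 6) = 6
  n8 = min2(-12, 6) = -12
  n10 = max2(-12, 6) = 6
  n11 = mul(6, -1) = -6
  n13 = min2(6, -6) = -6
  n14 = absv(-6) = 6
  n15 = min2(-6, 6) = -6

After the edit, cleaning proceeds:
  n1: a read changed (x1 -1->-4) — executes, giving -4.
  n2: a read changed (n1 -1->-4; x1 -1->-4) — executes, giving -4.
  n5: a read changed (x1 -1->-4) — executes, giving 6 — identical to its old value.
  n6: a read changed (n1 -1->-4) — executes, giving -48.
  n7: a read changed (n2 -1->-4) — executes, giving 6 — identical to its old value.
  n8: a read changed (n6 -12->-48) — executes, giving -48.
  n10: a read changed (n8 -12->-48) — executes, giving 6 — identical to its old value.
  n11: a read changed (x1 -1->-4) — executes, giving -24.
  n13: a read changed (n11 -6->-24) — executes, giving -24.
  n14: a read changed (n13 -6->-24) — executes, giving 24.
  n15: a read changed (n11 -6->-24; n14 6->24) — executes, giving -24.

The edit dirties: n1, n2, n5, n6, n7, n8, n10, n11, n13, n14, n15.
11 computations run: n1, n2, n5, n6, n7, n8, n10, n11, n13, n14, n15.
No dirty computation escaped a run.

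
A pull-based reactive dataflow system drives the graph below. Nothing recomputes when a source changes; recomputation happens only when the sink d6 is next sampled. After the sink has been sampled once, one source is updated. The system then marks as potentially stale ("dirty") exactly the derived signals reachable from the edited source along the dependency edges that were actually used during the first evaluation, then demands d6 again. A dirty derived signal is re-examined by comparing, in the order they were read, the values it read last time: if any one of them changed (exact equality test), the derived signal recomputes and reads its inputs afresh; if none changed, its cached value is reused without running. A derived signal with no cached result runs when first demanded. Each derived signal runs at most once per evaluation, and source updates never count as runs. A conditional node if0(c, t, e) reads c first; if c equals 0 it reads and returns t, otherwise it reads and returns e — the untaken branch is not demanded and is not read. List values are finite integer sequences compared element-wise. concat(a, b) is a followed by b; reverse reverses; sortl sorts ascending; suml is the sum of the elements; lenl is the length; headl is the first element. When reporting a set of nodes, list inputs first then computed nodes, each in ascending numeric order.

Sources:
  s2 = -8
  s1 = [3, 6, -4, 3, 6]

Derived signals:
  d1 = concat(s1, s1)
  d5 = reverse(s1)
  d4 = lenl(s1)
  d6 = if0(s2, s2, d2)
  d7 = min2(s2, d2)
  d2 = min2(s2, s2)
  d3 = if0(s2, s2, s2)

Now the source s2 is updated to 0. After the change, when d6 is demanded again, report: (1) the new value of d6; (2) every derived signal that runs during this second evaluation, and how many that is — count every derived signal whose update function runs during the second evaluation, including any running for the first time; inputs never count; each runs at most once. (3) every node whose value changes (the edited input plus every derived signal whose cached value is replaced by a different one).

New value of d6: 0.
Derived signals that run: d6 — 1 in total.
Values that change: s2, d6.
Key observation: a condition flipped, so demand moved to the other branch — d2 is never re-examined.

First evaluation (everything demanded from the output):
  d2 = min2(-8, -8) = -8
  d6 = if0(s2=-8 -> else branch d2) = -8

Propagation after the edit:
  d2: marked dirty but never re-examined — demand shifted away from it.
  d6: runs — s2 -8->0; result 0.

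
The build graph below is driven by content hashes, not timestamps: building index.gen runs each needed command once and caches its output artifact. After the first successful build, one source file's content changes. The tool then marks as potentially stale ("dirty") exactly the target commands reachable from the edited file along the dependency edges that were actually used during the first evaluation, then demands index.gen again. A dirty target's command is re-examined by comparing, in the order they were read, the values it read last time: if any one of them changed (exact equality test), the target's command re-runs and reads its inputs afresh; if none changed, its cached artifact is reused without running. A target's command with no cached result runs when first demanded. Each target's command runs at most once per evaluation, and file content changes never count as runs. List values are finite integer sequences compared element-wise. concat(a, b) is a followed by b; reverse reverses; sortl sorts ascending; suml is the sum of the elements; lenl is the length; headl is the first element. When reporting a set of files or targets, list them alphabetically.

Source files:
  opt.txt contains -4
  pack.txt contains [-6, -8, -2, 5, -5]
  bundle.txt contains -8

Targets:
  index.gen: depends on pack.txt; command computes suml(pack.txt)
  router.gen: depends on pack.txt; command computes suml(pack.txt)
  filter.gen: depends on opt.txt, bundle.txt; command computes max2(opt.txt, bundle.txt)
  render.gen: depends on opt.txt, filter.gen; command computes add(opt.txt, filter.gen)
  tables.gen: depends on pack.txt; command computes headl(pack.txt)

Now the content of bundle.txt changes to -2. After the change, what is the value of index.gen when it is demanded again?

Initial pass — values computed on the first demand:
  index.gen = suml([-6, -8, -2, 5, -5]) = -16

Second demand — change propagation:
  no demanded computation ever read bundle.txt, so the edit dirties nothing and nothing runs.

The important point: nothing the output needs ever reads bundle.txt, so the edit is invisible to it.

index.gen now evaluates to -16.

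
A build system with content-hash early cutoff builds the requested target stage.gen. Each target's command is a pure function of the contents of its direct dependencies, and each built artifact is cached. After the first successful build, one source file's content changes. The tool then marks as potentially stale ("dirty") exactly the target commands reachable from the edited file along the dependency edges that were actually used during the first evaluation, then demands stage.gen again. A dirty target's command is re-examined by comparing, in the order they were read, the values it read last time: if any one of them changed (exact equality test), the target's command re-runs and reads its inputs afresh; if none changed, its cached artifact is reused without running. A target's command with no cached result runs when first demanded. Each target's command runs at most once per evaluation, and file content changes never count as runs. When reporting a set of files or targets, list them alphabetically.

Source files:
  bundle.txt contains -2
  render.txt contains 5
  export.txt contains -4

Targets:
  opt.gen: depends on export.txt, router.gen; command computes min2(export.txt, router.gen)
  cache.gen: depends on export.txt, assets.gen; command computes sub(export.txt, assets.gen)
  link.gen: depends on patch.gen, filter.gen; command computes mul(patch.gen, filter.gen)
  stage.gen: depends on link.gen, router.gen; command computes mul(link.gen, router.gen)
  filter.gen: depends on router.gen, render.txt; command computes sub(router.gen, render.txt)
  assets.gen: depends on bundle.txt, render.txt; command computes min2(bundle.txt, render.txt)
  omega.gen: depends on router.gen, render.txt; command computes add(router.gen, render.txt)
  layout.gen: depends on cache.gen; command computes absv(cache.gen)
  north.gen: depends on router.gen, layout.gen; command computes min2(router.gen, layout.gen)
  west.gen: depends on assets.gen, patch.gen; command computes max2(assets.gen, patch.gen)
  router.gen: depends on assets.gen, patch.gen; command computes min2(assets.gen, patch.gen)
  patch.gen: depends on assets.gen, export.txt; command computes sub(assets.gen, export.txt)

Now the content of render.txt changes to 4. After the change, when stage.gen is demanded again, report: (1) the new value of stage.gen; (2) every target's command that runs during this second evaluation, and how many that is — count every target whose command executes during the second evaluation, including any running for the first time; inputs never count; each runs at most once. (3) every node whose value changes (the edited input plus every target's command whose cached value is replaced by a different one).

New value of stage.gen: 24.
Target commands that run: assets.gen, filter.gen, link.gen, stage.gen — 4 in total.
Values that change: filter.gen, link.gen, render.txt, stage.gen.
Key observation: the cutoff stops propagation at patch.gen — its inputs' values are unchanged, so it reuses its cache.

First evaluation (everything demanded from the output):
  assets.gen = min2(-2, 5) = -2
  patch.gen = sub(-2, -4) = 2
  router.gen = min2(-2, 2) = -2
  filter.gen = sub(-2, 5) = -7
  link.gen = mul(2, -7) = -14
  stage.gen = mul(-14, -2) = 28

Propagation after the edit:
  assets.gen: runs — render.txt 5->4; result -2 (same value as before).
  patch.gen: checked — values it read are unchanged (assets.gen unchanged, export.txt unchanged); reused cached 2 without running.
  router.gen: checked — values it read are unchanged (assets.gen unchanged, patch.gen unchanged); reused cached -2 without running.
  filter.gen: runs — render.txt 5->4; result -6.
  link.gen: runs — filter.gen -7->-6; result -12.
  stage.gen: runs — link.gen -14->-12; result 24.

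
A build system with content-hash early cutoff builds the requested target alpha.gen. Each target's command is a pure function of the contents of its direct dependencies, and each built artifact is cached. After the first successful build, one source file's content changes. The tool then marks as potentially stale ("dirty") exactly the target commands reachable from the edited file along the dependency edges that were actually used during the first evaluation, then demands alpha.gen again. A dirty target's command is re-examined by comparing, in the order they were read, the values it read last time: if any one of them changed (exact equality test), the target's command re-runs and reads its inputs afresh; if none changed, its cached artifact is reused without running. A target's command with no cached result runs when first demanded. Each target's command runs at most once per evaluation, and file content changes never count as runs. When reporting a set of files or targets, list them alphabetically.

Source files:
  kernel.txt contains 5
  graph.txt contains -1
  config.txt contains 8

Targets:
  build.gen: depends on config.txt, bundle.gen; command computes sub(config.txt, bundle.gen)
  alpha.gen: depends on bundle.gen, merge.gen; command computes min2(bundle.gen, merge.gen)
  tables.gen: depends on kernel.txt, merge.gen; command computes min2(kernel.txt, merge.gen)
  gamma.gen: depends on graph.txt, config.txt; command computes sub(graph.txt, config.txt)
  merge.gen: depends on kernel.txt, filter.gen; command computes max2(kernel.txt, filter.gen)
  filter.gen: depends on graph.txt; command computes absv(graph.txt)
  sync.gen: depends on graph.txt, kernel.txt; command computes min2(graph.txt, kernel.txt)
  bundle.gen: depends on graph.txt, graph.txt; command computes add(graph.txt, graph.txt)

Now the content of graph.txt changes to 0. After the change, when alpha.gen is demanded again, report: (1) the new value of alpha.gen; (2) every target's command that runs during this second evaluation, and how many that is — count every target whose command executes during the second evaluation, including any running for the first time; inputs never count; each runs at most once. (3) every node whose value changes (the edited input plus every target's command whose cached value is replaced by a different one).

New value of alpha.gen: 0.
Target commands that run: alpha.gen, bundle.gen, filter.gen, merge.gen — 4 in total.
Values that change: alpha.gen, bundle.gen, filter.gen, graph.txt.

First evaluation (everything demanded from the output):
  bundle.gen = add(-1, -1) = -2
  filter.gen = absv(-1) = 1
  merge.gen = max2(5, 1) = 5
  alpha.gen = min2(-2, 5) = -2

Propagation after the edit:
  bundle.gen: runs — graph.txt -1->0; graph.txt -1->0; result 0.
  filter.gen: runs — graph.txt -1->0; result 0.
  merge.gen: runs — filter.gen 1->0; result 5 (same value as before).
  alpha.gen: runs — bundle.gen -2->0; result 0.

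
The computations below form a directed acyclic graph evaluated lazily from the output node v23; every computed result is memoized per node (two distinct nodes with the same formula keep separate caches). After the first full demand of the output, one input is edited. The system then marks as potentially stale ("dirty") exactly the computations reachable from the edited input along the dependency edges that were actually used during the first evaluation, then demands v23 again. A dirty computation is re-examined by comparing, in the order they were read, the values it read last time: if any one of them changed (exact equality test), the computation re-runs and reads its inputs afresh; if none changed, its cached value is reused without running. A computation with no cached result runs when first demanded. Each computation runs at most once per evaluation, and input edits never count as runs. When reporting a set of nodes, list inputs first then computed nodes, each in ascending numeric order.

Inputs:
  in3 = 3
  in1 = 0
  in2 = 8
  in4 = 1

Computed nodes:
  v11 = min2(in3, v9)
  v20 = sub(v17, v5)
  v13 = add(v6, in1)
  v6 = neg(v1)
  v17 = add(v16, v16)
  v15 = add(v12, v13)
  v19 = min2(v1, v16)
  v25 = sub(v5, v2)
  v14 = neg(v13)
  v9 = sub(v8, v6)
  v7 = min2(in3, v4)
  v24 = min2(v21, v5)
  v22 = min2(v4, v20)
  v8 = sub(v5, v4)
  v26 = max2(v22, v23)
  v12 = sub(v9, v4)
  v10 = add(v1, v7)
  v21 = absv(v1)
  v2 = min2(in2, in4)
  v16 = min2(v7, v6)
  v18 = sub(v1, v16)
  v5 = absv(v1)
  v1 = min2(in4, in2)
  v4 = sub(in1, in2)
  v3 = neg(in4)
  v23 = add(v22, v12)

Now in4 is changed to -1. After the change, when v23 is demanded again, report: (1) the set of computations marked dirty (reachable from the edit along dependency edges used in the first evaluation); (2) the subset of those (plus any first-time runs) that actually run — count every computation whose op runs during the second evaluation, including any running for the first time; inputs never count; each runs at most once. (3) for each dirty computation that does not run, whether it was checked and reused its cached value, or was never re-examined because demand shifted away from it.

First demand of the output computes:
  v1 = min2(1, 8) = 1
  v4 = sub(0, 8) = -8
  v5 = absv(1) = 1
  v6 = neg(1) = -1
  v7 = min2(3, -8) = -8
  v8 = sub(1, -8) = 9
  v9 = sub(9, -1) = 10
  v12 = sub(10, -8) = 18
  v16 = min2(-8, -1) = -8
  v17 = add(-8, -8) = -16
  v20 = sub(-16, 1) = -17
  v22 = min2(-8, -17) = -17
  v23 = add(-17, 18) = 1

After the edit, cleaning proceeds:
  v1: a read changed (in4 1->-1) — executes, giving -1.
  v5: a read changed (v1 1->-1) — executes, giving 1 — identical to its old value.
  v6: a read changed (v1 1->-1) — executes, giving 1.
  v8: dirty, but its reads are unchanged (v5 unchanged, v4 unchanged); cached 9 stands.
  v9: a read changed (v6 -1->1) — executes, giving 8.
  v12: a read changed (v9 10->8) — executes, giving 16.
  v16: a read changed (v6 -1->1) — executes, giving -8 — identical to its old value.
  v17: dirty, but its reads are unchanged (v16 unchanged, v16 unchanged); cached -16 stands.
  v20: dirty, but its reads are unchanged (v17 unchanged, v5 unchanged); cached -17 stands.
  v22: dirty, but its reads are unchanged (v4 unchanged, v20 unchanged); cached -17 stands.
  v23: a read changed (v12 18->16) — executes, giving -1.

Note where the cutoff bites: v8 is checked, finds nothing changed, and keeps its cache.

The edit dirties: v1, v5, v6, v8, v9, v12, v16, v17, v20, v22, v23.
7 computations run: v1, v5, v6, v9, v12, v16, v23.
Cache hits after checking: v8, v17, v20, v22.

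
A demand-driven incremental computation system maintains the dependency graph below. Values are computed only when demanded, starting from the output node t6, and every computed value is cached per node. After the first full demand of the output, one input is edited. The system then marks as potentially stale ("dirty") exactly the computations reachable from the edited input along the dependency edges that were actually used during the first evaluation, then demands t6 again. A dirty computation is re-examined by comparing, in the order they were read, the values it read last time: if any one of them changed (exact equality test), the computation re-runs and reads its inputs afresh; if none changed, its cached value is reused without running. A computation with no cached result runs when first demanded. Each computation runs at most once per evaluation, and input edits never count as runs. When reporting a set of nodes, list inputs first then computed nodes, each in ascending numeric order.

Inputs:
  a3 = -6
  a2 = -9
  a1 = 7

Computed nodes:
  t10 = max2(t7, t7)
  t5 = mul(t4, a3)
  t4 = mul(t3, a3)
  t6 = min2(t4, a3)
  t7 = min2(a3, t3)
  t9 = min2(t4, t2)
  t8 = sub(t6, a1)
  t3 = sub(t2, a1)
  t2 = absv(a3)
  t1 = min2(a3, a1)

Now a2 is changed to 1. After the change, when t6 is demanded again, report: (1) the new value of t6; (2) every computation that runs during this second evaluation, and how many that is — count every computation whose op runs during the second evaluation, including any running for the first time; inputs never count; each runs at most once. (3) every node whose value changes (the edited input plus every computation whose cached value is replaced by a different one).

New value of t6: -6.
Computations that run: none — 0 in total.
Values that change: a2.
Key observation: a2 is never demanded by the output, so the edit triggers no recomputation at all.

First evaluation (everything demanded from the output):
  t2 = absv(-6) = 6
  t3 = sub(6, 7) = -1
  t4 = mul(-1, -6) = 6
  t6 = min2(6, -6) = -6

Propagation after the edit:
  a2 feeds no computation that the output demands — nothing is marked dirty and nothing runs.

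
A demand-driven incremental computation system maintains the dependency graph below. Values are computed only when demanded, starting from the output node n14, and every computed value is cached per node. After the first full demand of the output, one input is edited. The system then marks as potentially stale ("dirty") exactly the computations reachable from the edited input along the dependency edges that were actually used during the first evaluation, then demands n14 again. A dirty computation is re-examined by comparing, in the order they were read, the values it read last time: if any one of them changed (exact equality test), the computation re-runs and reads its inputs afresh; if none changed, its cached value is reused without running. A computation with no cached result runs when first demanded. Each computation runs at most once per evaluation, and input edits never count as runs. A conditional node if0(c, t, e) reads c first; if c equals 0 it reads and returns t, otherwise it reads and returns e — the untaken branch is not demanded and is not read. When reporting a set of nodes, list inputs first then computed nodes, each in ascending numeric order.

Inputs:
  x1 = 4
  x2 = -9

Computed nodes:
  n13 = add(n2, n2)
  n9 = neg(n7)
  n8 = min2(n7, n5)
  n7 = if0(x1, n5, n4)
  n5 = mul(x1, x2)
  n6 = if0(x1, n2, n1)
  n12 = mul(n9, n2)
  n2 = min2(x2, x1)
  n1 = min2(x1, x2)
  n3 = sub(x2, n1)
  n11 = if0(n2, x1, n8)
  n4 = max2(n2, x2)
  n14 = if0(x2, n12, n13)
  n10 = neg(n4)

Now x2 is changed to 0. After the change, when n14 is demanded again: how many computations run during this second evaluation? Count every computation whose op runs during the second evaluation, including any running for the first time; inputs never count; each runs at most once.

First evaluation (everything demanded from the output):
  n2 = min2(-9, 4) = -9
  n13 = add(-9, -9) = -18
  n14 = if0(x2=-9 -> else branch n13) = -18

Propagation after the edit:
  n2: runs — x2 -9->0; result 0.
  n4: demanded for the first time — runs, produces 0.
  n7: demanded for the first time — runs, produces 0.
  n9: demanded for the first time — runs, produces 0.
  n12: demanded for the first time — runs, produces 0.
  n13: marked dirty but never re-examined — demand shifted away from it.
  n14: runs — x2 -9->0; result 0.

Key observation: a condition flipped, so demand moved to the other branch — n13 is never re-examined.

Computations that run: n2, n4, n7, n9, n12, n14 — 6 in total.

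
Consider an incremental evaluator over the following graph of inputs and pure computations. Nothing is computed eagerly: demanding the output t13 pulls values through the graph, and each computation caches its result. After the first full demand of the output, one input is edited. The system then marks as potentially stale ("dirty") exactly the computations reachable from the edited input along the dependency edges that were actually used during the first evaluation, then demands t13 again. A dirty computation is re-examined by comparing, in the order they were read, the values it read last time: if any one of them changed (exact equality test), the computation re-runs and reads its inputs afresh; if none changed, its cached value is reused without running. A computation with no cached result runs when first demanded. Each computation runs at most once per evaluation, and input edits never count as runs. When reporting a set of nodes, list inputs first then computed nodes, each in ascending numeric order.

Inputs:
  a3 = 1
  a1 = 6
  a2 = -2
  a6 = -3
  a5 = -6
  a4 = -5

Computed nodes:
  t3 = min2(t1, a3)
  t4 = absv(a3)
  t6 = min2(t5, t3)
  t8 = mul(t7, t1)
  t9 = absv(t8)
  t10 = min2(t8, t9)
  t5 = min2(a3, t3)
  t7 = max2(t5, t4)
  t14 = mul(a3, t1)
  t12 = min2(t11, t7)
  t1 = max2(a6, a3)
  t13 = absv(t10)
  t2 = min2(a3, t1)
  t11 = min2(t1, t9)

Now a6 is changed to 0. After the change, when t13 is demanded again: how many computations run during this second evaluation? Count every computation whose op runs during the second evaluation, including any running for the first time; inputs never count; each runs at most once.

Run set: t1 (1 run).
The important point: t1 recomputes to an identical value, and the output ends up unchanged.

Initial pass — values computed on the first demand:
  t1 = max2(-3, 1) = 1
  t3 = min2(1, 1) = 1
  t4 = absv(1) = 1
  t5 = min2(1, 1) = 1
  t7 = max2(1, 1) = 1
  t8 = mul(1, 1) = 1
  t9 = absv(1) = 1
  t10 = min2(1, 1) = 1
  t13 = absv(1) = 1

Second demand — change propagation:
  t1: re-runs because a6 -3->0; new result 1 (unchanged).
  t3: re-examined; everything it read last time is the same (t1 unchanged, a3 unchanged) — cache 1 kept, no run.
  t5: re-examined; everything it read last time is the same (a3 unchanged, t3 unchanged) — cache 1 kept, no run.
  t7: re-examined; everything it read last time is the same (t5 unchanged, t4 unchanged) — cache 1 kept, no run.
  t8: re-examined; everything it read last time is the same (t7 unchanged, t1 unchanged) — cache 1 kept, no run.
  t9: re-examined; everything it read last time is the same (t8 unchanged) — cache 1 kept, no run.
  t10: re-examined; everything it read last time is the same (t8 unchanged, t9 unchanged) — cache 1 kept, no run.
  t13: re-examined; everything it read last time is the same (t10 unchanged) — cache 1 kept, no run.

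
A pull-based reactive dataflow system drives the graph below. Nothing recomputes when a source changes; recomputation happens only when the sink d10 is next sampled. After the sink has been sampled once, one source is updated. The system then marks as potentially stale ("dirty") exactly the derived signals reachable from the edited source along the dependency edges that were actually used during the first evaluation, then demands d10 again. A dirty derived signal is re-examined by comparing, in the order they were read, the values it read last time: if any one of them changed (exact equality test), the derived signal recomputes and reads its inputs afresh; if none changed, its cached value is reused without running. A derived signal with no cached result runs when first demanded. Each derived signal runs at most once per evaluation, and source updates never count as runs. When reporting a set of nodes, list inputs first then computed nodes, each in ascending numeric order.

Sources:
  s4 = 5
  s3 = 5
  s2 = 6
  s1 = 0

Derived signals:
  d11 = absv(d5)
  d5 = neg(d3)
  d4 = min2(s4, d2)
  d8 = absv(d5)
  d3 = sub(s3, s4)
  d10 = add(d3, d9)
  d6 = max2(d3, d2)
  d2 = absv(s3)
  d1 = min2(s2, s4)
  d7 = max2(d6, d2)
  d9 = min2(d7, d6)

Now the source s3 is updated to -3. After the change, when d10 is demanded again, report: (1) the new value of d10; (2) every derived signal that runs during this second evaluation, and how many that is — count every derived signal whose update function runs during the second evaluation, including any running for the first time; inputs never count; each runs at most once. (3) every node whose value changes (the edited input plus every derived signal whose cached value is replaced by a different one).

First evaluation (everything demanded from the output):
  d2 = absv(5) = 5
  d3 = sub(5, 5) = 0
  d6 = max2(0, 5) = 5
  d7 = max2(5, 5) = 5
  d9 = min2(5, 5) = 5
  d10 = add(0, 5) = 5

Propagation after the edit:
  d2: runs — s3 5->-3; result 3.
  d3: runs — s3 5->-3; result -8.
  d6: runs — d3 0->-8; d2 5->3; result 3.
  d7: runs — d6 5->3; d2 5->3; result 3.
  d9: runs — d7 5->3; d6 5->3; result 3.
  d10: runs — d3 0->-8; d9 5->3; result -5.

New value of d10: -5.
Derived signals that run: d2, d3, d6, d7, d9, d10 — 6 in total.
Values that change: s3, d2, d3, d6, d7, d9, d10.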